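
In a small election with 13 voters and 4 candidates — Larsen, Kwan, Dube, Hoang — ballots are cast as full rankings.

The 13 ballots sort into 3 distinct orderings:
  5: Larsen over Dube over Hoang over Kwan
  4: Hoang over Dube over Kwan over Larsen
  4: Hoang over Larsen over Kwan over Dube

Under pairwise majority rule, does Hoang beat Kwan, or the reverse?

Hoang

Ballots ranking Hoang above Kwan: 5 + 4 + 4 = 13.
Ballots ranking Kwan above Hoang: 13 − 13 = 0.
Hoang wins the head-to-head 13–0.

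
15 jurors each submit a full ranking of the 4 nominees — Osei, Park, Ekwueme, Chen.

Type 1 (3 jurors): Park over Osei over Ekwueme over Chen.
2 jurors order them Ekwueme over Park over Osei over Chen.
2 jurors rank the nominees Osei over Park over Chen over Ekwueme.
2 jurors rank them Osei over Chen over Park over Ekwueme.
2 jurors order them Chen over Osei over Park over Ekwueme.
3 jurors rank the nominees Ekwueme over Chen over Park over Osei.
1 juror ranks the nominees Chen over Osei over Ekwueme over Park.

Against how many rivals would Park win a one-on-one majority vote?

2

Park against each rival (15 jurors):
Park vs Osei: Park preferred on 3+2+3 = 8 ballots; Park wins 8–7.
Park–Ekwueme: Park 9–6.
Park vs Chen: 3+2+2 = 7 for Park, 8 for Chen — Chen by 8–7.
Park beats Osei, Ekwueme; loses to Chen — 2 pairwise wins.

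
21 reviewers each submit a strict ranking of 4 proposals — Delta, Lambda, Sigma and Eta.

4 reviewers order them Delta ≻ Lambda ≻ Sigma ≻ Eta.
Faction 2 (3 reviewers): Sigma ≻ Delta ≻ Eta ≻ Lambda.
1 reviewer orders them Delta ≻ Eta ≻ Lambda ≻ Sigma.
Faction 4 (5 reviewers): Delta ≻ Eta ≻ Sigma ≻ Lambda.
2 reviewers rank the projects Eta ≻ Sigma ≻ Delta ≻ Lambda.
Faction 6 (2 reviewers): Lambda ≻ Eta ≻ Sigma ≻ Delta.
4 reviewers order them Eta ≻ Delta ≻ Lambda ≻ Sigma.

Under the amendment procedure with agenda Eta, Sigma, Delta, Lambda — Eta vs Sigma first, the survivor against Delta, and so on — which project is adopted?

Round 1: Eta vs Sigma — 14–7, Eta advances.
Round 2: Eta vs Delta — 8–13, Delta advances.
Round 3: Delta vs Lambda — 19–2, Delta advances.
Delta survives the agenda.

Delta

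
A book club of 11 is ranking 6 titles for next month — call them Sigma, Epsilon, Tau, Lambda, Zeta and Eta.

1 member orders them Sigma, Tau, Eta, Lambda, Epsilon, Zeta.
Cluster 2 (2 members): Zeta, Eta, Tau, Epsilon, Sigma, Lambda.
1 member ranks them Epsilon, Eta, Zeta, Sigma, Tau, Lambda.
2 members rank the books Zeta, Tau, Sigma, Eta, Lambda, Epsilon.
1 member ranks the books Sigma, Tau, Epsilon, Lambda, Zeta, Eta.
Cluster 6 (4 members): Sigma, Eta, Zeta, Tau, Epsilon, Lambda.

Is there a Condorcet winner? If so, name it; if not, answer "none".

Sigma

Head-to-head results (11 members):
Sigma vs Epsilon: Sigma is ranked higher on 1+2+1+4 = 8 ballots, Epsilon on 3. Sigma wins 8–3.
Sigma vs Tau: Sigma is ranked higher on 1+1+1+4 = 7 ballots, Tau on 4. Sigma wins 7–4.
Sigma vs Lambda: Sigma wins 11–0.
Sigma–Zeta: Sigma 6–5.
Sigma vs Eta: 1+2+1+4 = 8 for Sigma, 3 for Eta — Sigma by 8–3.
Epsilon vs Tau: Tau wins 10–1.
Epsilon vs Lambda: 8 to 3, Epsilon.
Epsilon vs Zeta: Epsilon is ranked higher on 1+1+1 = 3 ballots, Zeta on 8. Zeta wins 8–3.
Epsilon vs Eta: Eta, 9–2.
Tau vs Lambda: 1+2+1+2+1+4 = 11 for Tau, 0 for Lambda — Tau by 11–0.
Tau vs Zeta: 1+1 = 2 for Tau, 9 for Zeta — Zeta by 9–2.
Tau vs Eta: 1+2+1 = 4 for Tau, 7 for Eta — Eta by 7–4.
Lambda vs Zeta: Zeta, 9–2.
Lambda vs Eta: Lambda preferred on 1 ballot; Eta wins 10–1.
Zeta vs Eta: Zeta preferred on 2+2+1 = 5 ballots; Eta wins 6–5.
Sigma defeats every rival head-to-head and is the Condorcet winner.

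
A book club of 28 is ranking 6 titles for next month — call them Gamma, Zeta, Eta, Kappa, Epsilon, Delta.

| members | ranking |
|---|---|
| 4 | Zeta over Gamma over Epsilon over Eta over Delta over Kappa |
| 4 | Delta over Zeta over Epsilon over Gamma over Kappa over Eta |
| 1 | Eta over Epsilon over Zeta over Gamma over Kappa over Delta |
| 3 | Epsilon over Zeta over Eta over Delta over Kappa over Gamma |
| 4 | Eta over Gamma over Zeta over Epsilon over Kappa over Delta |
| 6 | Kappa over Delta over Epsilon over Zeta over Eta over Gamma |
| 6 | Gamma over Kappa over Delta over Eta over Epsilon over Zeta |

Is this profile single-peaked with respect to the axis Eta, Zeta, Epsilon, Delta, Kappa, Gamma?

no

Axis positions: Eta=1, Zeta=2, Epsilon=3, Delta=4, Kappa=5, Gamma=6.
Faction 1: ranking walks positions 2-6-3-1-4-5; Gamma is ranked above Epsilon even though Epsilon lies between Gamma and the peak Zeta on the axis — preferences dip and rise again. Not single-peaked.
Faction 2: ranking walks positions 4-2-3-6-5-1; Zeta is ranked above Epsilon even though Epsilon lies between Zeta and the peak Delta on the axis — preferences dip and rise again. Not single-peaked.
Faction 3: ranking walks positions 1-3-2-6-5-4; Epsilon is ranked above Zeta even though Zeta lies between Epsilon and the peak Eta on the axis — preferences dip and rise again. Not single-peaked.
Faction 4 (peak Epsilon at position 3): ranking walks positions 3-2-1-4-5-6, expanding outward from the peak — single-peaked.
Faction 5: ranking walks positions 1-6-2-3-5-4; Gamma is ranked above Zeta even though Zeta lies between Gamma and the peak Eta on the axis — preferences dip and rise again. Not single-peaked.
Faction 6 (peak Kappa at position 5): ranking walks positions 5-4-3-2-1-6, expanding outward from the peak — single-peaked.
Faction 7: ranking walks positions 6-5-4-1-3-2; Eta is ranked above Epsilon even though Epsilon lies between Eta and the peak Gamma on the axis — preferences dip and rise again. Not single-peaked.
Faction 1 violates single-peakedness, so the profile is not single-peaked on this axis.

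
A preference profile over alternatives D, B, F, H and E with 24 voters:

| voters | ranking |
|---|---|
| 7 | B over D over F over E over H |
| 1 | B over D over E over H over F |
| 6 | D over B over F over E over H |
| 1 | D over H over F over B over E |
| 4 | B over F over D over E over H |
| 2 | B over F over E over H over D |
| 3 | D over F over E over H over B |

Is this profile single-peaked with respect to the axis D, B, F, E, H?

no

Axis positions: D=1, B=2, F=3, E=4, H=5.
Ballot type 1 (peak B at position 2): ranking walks positions 2-1-3-4-5, expanding outward from the peak — single-peaked.
Ballot type 2: ranking walks positions 2-1-4-5-3; E is ranked above F even though F lies between E and the peak B on the axis — preferences dip and rise again. Not single-peaked.
Ballot type 3 (peak D at position 1): ranking walks positions 1-2-3-4-5, expanding outward from the peak — single-peaked.
Ballot type 4: ranking walks positions 1-5-3-2-4; H is ranked above B even though B lies between H and the peak D on the axis — preferences dip and rise again. Not single-peaked.
Ballot type 5 (peak B at position 2): ranking walks positions 2-3-1-4-5, expanding outward from the peak — single-peaked.
Ballot type 6 (peak B at position 2): ranking walks positions 2-3-4-5-1, expanding outward from the peak — single-peaked.
Ballot type 7: ranking walks positions 1-3-4-5-2; F is ranked above B even though B lies between F and the peak D on the axis — preferences dip and rise again. Not single-peaked.
Ballot type 2 violates single-peakedness, so the profile is not single-peaked on this axis.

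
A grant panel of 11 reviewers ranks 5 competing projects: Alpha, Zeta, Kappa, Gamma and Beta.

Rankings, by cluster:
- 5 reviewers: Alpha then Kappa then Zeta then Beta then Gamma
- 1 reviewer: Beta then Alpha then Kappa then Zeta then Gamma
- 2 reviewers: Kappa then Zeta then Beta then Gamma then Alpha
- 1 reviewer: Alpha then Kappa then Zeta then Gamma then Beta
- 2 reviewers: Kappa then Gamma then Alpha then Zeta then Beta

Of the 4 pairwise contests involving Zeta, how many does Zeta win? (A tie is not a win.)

Zeta against each rival (11 reviewers):
Zeta vs Alpha: Zeta preferred on 2 ballots; Alpha wins 9–2.
Zeta vs Kappa: 0 to 11, Kappa.
Zeta vs Gamma: Zeta wins 9–2.
Zeta vs Beta: 10 to 1, Zeta.
Zeta beats Gamma, Beta; loses to Alpha, Kappa — 2 pairwise wins.

2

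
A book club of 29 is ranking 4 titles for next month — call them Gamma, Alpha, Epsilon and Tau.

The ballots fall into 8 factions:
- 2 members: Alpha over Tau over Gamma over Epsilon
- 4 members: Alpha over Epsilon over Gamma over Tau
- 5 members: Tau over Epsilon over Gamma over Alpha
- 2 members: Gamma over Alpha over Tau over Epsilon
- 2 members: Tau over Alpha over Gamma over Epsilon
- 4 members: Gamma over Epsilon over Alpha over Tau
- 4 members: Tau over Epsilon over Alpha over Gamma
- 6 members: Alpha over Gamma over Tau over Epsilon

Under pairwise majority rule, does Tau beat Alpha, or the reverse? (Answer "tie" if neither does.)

Ballots ranking Tau above Alpha: 5 + 2 + 4 = 11.
Ballots ranking Alpha above Tau: 29 − 11 = 18.
Alpha wins the head-to-head 18–11.

Alpha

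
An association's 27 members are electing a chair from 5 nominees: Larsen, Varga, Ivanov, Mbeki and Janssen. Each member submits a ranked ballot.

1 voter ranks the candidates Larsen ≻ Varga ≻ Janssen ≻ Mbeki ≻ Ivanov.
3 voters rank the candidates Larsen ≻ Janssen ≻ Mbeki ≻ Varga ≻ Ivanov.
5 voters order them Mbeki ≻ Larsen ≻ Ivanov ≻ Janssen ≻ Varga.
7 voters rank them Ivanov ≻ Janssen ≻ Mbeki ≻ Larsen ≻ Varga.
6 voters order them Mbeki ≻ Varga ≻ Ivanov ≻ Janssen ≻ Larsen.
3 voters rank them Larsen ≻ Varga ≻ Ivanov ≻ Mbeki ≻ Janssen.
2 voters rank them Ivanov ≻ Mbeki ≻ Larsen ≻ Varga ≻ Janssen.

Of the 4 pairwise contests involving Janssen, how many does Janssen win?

1

Janssen against each rival (27 voters):
Janssen vs Larsen: Larsen, 14–13.
Janssen vs Varga: Janssen, 15–12.
Janssen–Ivanov: Ivanov 23–4.
Janssen vs Mbeki: Mbeki, 16–11.
Janssen beats Varga; loses to Larsen, Ivanov, Mbeki — 1 pairwise win.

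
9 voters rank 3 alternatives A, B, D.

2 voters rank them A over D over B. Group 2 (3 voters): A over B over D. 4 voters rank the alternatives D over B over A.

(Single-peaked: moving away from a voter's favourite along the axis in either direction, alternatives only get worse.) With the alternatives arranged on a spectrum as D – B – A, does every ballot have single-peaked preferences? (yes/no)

no

Axis positions: D=1, B=2, A=3.
Group 1: ranking walks positions 3-1-2; D is ranked above B even though B lies between D and the peak A on the axis — preferences dip and rise again. Not single-peaked.
Group 2 (peak A at position 3): ranking walks positions 3-2-1, expanding outward from the peak — single-peaked.
Group 3 (peak D at position 1): ranking walks positions 1-2-3, expanding outward from the peak — single-peaked.
Group 1 violates single-peakedness, so the profile is not single-peaked on this axis.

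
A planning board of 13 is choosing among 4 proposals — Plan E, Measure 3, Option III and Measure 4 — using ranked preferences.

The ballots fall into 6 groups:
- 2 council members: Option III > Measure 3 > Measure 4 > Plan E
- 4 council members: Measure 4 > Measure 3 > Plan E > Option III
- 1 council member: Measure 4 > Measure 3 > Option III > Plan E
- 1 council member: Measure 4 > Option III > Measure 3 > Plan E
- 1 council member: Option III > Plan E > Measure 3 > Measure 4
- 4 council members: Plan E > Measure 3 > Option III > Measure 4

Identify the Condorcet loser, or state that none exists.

Head-to-head results (13 council members):
Plan E vs Measure 3: 1+4 = 5 for Plan E, 8 for Measure 3 — Measure 3 by 8–5.
Plan E–Option III: Plan E 8–5.
Plan E vs Measure 4: Measure 4 wins 8–5.
Measure 3 vs Option III: Measure 3, 9–4.
Measure 3 vs Measure 4: Measure 3, 7–6.
Option III vs Measure 4: Option III preferred on 2+1+4 = 7 ballots; Option III wins 7–6.
Each option has at least one pairwise win (Plan E beats Option III; Measure 3 beats Plan E; Option III beats Measure 4; Measure 4 beats Plan E) — no Condorcet loser.

none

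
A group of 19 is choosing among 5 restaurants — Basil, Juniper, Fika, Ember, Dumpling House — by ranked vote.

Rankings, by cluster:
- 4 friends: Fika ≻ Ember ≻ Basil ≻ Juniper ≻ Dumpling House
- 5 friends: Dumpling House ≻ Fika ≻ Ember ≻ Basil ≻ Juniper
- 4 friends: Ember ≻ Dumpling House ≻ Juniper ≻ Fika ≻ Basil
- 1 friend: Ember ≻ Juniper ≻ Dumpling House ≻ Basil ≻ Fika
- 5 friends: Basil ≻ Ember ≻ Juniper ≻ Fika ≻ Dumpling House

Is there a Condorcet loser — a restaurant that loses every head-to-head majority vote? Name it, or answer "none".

Head-to-head results (19 friends):
Basil vs Juniper: Basil preferred on 4+5+5 = 14 ballots; Basil wins 14–5.
Basil vs Fika: 6 to 13, Fika.
Basil vs Ember: 5 for Basil, 14 for Ember — Ember by 14–5.
Basil vs Dumpling House: 4+5 = 9 for Basil, 10 for Dumpling House — Dumpling House by 10–9.
Juniper vs Fika: Juniper wins 10–9.
Juniper vs Ember: Ember, 19–0.
Juniper vs Dumpling House: Juniper wins 10–9.
Fika vs Ember: Fika preferred on 4+5 = 9 ballots; Ember wins 10–9.
Fika vs Dumpling House: Dumpling House, 10–9.
Ember vs Dumpling House: Ember, 14–5.
Each restaurant has at least one pairwise win (Basil beats Juniper; Juniper beats Fika; Fika beats Basil; Ember beats Basil; Dumpling House beats Basil) — no Condorcet loser.

none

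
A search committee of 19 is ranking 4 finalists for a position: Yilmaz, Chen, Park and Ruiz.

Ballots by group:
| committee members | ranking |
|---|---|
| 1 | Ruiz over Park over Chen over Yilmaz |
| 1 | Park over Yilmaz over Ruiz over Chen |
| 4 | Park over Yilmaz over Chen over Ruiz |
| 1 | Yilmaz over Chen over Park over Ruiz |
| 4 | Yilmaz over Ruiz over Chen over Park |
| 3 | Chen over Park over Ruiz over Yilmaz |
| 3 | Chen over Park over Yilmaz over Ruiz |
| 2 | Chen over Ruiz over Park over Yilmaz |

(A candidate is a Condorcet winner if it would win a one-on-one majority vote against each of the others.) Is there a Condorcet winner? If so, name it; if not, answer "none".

Pairwise majorities:
Yilmaz vs Chen: Yilmaz is ranked higher on 1+4+1+4 = 10 ballots, Chen on 9. Yilmaz wins 10–9.
Yilmaz vs Park: Yilmaz preferred on 1+4 = 5 ballots; Park wins 14–5.
Yilmaz vs Ruiz: Yilmaz preferred on 1+4+1+4+3 = 13 ballots; Yilmaz wins 13–6.
Chen vs Park: 1+4+3+3+2 = 13 for Chen, 6 for Park — Chen by 13–6.
Chen vs Ruiz: Chen preferred on 4+1+3+3+2 = 13 ballots; Chen wins 13–6.
Park vs Ruiz: 1+4+1+3+3 = 12 for Park, 7 for Ruiz — Park by 12–7.
Every candidate loses at least once (Yilmaz loses to Park; Chen loses to Yilmaz; Park loses to Chen; Ruiz loses to Yilmaz). The majority relation contains the cycle Yilmaz > Chen > Park > Yilmaz, so there is no Condorcet winner.

none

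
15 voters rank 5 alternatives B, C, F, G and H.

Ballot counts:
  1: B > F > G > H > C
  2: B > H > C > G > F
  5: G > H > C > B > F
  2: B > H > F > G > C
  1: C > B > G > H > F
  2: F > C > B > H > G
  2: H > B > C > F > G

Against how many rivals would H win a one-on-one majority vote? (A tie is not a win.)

3

H against each rival (15 voters):
H vs B: B wins 8–7.
H–C: H 12–3.
H vs F: H wins 12–3.
H vs G: H wins 8–7.
H beats C, F, G; loses to B — 3 pairwise wins.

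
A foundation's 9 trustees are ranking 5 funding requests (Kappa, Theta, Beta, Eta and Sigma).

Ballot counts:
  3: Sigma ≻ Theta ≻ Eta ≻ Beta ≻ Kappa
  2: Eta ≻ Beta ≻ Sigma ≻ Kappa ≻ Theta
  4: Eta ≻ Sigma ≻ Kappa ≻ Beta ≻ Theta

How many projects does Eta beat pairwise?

4

Eta against each rival (9 reviewers):
Eta–Kappa: Eta 9–0.
Eta–Theta: Eta 6–3.
Eta vs Beta: Eta wins 9–0.
Eta vs Sigma: 6 to 3, Eta.
Eta beats Kappa, Theta, Beta, Sigma — 4 pairwise wins.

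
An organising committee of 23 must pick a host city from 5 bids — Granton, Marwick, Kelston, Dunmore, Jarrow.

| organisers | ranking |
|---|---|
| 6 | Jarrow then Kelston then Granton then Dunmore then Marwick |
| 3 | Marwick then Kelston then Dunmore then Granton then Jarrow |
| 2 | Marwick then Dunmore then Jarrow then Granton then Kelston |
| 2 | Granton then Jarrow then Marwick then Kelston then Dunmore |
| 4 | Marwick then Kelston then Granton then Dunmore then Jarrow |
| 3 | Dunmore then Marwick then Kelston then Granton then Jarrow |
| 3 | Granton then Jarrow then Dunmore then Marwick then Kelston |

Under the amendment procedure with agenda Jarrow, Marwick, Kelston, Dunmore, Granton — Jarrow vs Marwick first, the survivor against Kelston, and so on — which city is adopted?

Round 1: Jarrow vs Marwick — 11–12, Marwick advances.
Round 2: Marwick vs Kelston — 17–6, Marwick advances.
Round 3: Marwick vs Dunmore — 11–12, Dunmore advances.
Round 4: Dunmore vs Granton — 8–15, Granton advances.
Granton survives the agenda.

Granton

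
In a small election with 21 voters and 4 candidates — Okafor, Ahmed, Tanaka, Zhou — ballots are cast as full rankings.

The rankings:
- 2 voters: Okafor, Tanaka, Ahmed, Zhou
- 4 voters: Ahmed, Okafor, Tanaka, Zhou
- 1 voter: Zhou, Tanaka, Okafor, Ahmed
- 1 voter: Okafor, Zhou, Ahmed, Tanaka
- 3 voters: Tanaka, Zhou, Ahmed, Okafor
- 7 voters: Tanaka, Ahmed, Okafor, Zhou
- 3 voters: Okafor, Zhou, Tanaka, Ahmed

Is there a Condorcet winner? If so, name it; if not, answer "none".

Head-to-head results (21 voters):
Okafor–Ahmed: Ahmed 14–7.
Okafor vs Tanaka: Tanaka wins 11–10.
Okafor vs Zhou: Okafor preferred on 2+4+1+7+3 = 17 ballots; Okafor wins 17–4.
Ahmed–Tanaka: Tanaka 16–5.
Ahmed vs Zhou: Ahmed wins 13–8.
Tanaka vs Zhou: Tanaka, 16–5.
Tanaka beats each of Okafor, Ahmed, Zhou — Tanaka is the Condorcet winner.

Tanaka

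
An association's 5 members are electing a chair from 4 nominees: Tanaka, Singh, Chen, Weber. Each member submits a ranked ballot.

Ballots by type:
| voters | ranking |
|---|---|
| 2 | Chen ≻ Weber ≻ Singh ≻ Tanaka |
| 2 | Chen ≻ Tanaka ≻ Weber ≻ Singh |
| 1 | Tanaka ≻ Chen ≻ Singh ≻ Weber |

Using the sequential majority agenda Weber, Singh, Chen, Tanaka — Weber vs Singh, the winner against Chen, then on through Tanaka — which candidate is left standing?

Chen

Round 1: Weber vs Singh — 4–1, Weber advances.
Round 2: Weber vs Chen — 0–5, Chen advances.
Round 3: Chen vs Tanaka — 4–1, Chen advances.
Chen survives the agenda.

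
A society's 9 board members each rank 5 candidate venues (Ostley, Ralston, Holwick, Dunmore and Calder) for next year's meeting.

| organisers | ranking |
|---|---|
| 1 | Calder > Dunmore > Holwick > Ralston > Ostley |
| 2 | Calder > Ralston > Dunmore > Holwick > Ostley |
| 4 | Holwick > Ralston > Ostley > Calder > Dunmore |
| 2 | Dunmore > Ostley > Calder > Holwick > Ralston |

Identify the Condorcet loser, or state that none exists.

none

Head-to-head results (9 organisers):
Ostley vs Ralston: Ralston wins 7–2.
Ostley vs Holwick: Holwick, 7–2.
Ostley vs Dunmore: 4 to 5, Dunmore.
Ostley vs Calder: 6 to 3, Ostley.
Ralston vs Holwick: Ralston is ranked higher on 2 ballots, Holwick on 7. Holwick wins 7–2.
Ralston vs Dunmore: Ralston, 6–3.
Ralston–Calder: Calder 5–4.
Holwick–Dunmore: Dunmore 5–4.
Holwick vs Calder: 4 for Holwick, 5 for Calder — Calder by 5–4.
Dunmore vs Calder: Calder wins 7–2.
Every city wins at least one matchup (Ostley beats Calder; Ralston beats Ostley; Holwick beats Ostley; Dunmore beats Ostley; Calder beats Ralston), so there is no Condorcet loser.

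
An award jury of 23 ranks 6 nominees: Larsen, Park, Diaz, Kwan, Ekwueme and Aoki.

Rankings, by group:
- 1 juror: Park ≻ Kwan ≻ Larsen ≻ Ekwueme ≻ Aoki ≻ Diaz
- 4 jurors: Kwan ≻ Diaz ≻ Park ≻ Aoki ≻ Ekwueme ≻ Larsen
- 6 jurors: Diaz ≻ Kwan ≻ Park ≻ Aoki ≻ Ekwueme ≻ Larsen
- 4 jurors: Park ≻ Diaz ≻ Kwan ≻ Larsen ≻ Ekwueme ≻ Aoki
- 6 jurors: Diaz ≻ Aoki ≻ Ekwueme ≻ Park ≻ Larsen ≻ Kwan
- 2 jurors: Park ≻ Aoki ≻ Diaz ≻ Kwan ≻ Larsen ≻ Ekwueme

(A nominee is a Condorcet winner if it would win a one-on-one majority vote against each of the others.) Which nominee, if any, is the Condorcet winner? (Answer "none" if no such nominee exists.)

Pairwise majorities:
Larsen vs Park: Park wins 23–0.
Larsen–Diaz: Diaz 22–1.
Larsen vs Kwan: Kwan wins 17–6.
Larsen vs Ekwueme: Ekwueme wins 16–7.
Larsen vs Aoki: Aoki, 18–5.
Park vs Diaz: Diaz wins 16–7.
Park–Kwan: Park 13–10.
Park vs Ekwueme: Park, 17–6.
Park–Aoki: Park 17–6.
Diaz vs Kwan: Diaz wins 18–5.
Diaz–Ekwueme: Diaz 22–1.
Diaz vs Aoki: Diaz wins 20–3.
Kwan vs Ekwueme: Kwan, 17–6.
Kwan vs Aoki: Kwan, 15–8.
Ekwueme vs Aoki: Aoki wins 18–5.
Diaz beats each of Larsen, Park, Kwan, Ekwueme, Aoki — Diaz is the Condorcet winner.

Diaz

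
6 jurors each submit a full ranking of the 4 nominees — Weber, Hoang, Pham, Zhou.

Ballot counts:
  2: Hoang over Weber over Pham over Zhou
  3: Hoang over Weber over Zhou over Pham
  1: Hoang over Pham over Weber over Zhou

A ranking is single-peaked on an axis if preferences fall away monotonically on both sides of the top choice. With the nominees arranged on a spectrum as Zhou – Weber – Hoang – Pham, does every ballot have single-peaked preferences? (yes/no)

Axis positions: Zhou=1, Weber=2, Hoang=3, Pham=4.
Faction 1 (peak Hoang at position 3): ranking walks positions 3-2-4-1, expanding outward from the peak — single-peaked.
Faction 2 (peak Hoang at position 3): ranking walks positions 3-2-1-4, expanding outward from the peak — single-peaked.
Faction 3 (peak Hoang at position 3): ranking walks positions 3-4-2-1, expanding outward from the peak — single-peaked.
Every ranking is single-peaked on this axis.

yes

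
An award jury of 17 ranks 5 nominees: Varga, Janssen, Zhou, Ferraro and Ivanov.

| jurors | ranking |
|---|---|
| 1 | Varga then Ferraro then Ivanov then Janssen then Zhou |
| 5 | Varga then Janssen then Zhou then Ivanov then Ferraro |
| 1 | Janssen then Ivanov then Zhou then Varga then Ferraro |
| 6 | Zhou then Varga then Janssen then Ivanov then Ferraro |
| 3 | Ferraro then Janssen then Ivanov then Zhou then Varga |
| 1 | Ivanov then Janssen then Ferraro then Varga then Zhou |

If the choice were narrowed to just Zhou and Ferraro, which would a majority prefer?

Ballots ranking Zhou above Ferraro: 5 + 1 + 6 = 12.
Ballots ranking Ferraro above Zhou: 17 − 12 = 5.
Zhou wins the head-to-head 12–5.

Zhou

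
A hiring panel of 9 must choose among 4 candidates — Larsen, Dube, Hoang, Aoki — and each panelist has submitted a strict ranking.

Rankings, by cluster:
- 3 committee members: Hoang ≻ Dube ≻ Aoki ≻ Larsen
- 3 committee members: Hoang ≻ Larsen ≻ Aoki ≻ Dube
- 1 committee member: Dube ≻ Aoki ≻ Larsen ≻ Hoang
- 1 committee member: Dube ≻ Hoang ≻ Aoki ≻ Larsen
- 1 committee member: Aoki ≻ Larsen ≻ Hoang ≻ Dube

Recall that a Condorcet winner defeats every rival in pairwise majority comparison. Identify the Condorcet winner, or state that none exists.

Hoang

Pairwise majorities:
Larsen vs Dube: Dube wins 5–4.
Larsen–Hoang: Hoang 7–2.
Larsen vs Aoki: Aoki wins 6–3.
Dube–Hoang: Hoang 7–2.
Dube vs Aoki: Dube wins 5–4.
Hoang–Aoki: Hoang 7–2.
Hoang wins every pairwise contest, so Hoang is the Condorcet winner.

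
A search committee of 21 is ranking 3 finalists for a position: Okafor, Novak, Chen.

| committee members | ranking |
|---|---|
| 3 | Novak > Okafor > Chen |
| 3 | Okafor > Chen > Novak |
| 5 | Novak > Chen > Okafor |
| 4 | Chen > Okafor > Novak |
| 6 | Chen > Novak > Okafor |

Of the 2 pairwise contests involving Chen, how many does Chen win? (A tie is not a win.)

2

Chen against each rival (21 committee members):
Chen vs Okafor: Chen wins 15–6.
Chen vs Novak: Chen wins 13–8.
Chen beats Okafor, Novak — 2 pairwise wins.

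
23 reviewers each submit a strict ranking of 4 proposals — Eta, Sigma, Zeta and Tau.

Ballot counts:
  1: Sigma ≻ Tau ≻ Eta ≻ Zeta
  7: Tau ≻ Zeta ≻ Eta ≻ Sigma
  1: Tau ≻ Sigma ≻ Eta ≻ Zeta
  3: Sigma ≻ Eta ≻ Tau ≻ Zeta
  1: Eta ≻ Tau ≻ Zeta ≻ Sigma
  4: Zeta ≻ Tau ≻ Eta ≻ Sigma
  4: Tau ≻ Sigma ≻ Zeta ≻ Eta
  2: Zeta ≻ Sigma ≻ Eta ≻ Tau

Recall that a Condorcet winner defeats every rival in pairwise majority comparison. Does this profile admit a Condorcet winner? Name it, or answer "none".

Check each pair by majority over 23 ballots:
Eta vs Sigma: Eta is ranked higher on 7+1+4 = 12 ballots, Sigma on 11. Eta wins 12–11.
Eta vs Zeta: 6 to 17, Zeta.
Eta vs Tau: 6 to 17, Tau.
Sigma vs Zeta: Sigma is ranked higher on 1+1+3+4 = 9 ballots, Zeta on 14. Zeta wins 14–9.
Sigma vs Tau: Sigma is ranked higher on 1+3+2 = 6 ballots, Tau on 17. Tau wins 17–6.
Zeta vs Tau: Zeta is ranked higher on 4+2 = 6 ballots, Tau on 17. Tau wins 17–6.
Tau wins every pairwise contest, so Tau is the Condorcet winner.

Tau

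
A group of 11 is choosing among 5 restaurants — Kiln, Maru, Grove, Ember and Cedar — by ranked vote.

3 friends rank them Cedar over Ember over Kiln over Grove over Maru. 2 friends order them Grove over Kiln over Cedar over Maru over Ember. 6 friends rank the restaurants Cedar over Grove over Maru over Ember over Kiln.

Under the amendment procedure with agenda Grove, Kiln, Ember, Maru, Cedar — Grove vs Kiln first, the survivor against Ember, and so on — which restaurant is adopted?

Cedar

Round 1: Grove vs Kiln — 8–3, Grove advances.
Round 2: Grove vs Ember — 8–3, Grove advances.
Round 3: Grove vs Maru — 11–0, Grove advances.
Round 4: Grove vs Cedar — 2–9, Cedar advances.
Cedar survives the agenda.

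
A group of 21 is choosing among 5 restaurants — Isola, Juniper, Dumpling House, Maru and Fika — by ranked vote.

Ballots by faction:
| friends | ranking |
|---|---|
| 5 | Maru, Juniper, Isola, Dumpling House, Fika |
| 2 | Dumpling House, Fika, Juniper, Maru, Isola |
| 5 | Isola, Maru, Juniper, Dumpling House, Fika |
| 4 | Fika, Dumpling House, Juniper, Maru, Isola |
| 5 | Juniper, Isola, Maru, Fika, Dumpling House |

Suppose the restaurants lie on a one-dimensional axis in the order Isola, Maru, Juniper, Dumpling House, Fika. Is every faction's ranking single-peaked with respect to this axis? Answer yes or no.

Axis positions: Isola=1, Maru=2, Juniper=3, Dumpling House=4, Fika=5.
Faction 1 (peak Maru at position 2): ranking walks positions 2-3-1-4-5, expanding outward from the peak — single-peaked.
Faction 2 (peak Dumpling House at position 4): ranking walks positions 4-5-3-2-1, expanding outward from the peak — single-peaked.
Faction 3 (peak Isola at position 1): ranking walks positions 1-2-3-4-5, expanding outward from the peak — single-peaked.
Faction 4 (peak Fika at position 5): ranking walks positions 5-4-3-2-1, expanding outward from the peak — single-peaked.
Faction 5: ranking walks positions 3-1-2-5-4; Isola is ranked above Maru even though Maru lies between Isola and the peak Juniper on the axis — preferences dip and rise again. Not single-peaked.
Faction 5 violates single-peakedness, so the profile is not single-peaked on this axis.

no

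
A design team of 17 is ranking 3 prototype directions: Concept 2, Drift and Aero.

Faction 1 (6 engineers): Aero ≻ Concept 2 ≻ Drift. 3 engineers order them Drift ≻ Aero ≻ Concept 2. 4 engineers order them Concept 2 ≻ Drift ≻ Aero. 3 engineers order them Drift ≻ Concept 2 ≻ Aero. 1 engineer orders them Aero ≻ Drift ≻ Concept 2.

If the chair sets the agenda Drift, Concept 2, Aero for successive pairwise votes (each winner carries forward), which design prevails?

Aero

Round 1: Drift vs Concept 2 — 7–10, Concept 2 advances.
Round 2: Concept 2 vs Aero — 7–10, Aero advances.
The agenda winner is Aero.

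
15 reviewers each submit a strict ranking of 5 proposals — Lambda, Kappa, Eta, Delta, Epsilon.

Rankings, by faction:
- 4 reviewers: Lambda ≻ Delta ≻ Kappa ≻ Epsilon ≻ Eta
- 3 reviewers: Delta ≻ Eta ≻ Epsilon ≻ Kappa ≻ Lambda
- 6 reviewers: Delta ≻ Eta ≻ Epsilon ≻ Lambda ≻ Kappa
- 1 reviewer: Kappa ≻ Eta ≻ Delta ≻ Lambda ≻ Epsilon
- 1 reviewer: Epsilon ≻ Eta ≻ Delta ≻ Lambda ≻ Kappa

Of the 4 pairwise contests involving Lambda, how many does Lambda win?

1

Lambda against each rival (15 reviewers):
Lambda vs Kappa: Lambda wins 11–4.
Lambda vs Eta: Eta, 11–4.
Lambda vs Delta: 4 to 11, Delta.
Lambda vs Epsilon: 5 to 10, Epsilon.
Lambda beats Kappa; loses to Eta, Delta, Epsilon — 1 pairwise win.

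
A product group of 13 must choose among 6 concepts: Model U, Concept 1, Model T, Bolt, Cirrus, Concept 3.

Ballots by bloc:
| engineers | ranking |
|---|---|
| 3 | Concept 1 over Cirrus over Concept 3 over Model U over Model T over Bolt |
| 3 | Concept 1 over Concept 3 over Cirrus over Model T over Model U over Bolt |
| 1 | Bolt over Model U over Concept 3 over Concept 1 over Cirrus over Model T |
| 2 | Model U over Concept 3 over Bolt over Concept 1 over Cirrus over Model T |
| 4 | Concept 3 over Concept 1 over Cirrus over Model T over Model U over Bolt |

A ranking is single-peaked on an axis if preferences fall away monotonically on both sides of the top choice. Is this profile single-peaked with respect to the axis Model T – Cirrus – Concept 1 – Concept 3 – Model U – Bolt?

Axis positions: Model T=1, Cirrus=2, Concept 1=3, Concept 3=4, Model U=5, Bolt=6.
Bloc 1 (peak Concept 1 at position 3): ranking walks positions 3-2-4-5-1-6, expanding outward from the peak — single-peaked.
Bloc 2 (peak Concept 1 at position 3): ranking walks positions 3-4-2-1-5-6, expanding outward from the peak — single-peaked.
Bloc 3 (peak Bolt at position 6): ranking walks positions 6-5-4-3-2-1, expanding outward from the peak — single-peaked.
Bloc 4 (peak Model U at position 5): ranking walks positions 5-4-6-3-2-1, expanding outward from the peak — single-peaked.
Bloc 5 (peak Concept 3 at position 4): ranking walks positions 4-3-2-1-5-6, expanding outward from the peak — single-peaked.
Every ranking is single-peaked on this axis.

yes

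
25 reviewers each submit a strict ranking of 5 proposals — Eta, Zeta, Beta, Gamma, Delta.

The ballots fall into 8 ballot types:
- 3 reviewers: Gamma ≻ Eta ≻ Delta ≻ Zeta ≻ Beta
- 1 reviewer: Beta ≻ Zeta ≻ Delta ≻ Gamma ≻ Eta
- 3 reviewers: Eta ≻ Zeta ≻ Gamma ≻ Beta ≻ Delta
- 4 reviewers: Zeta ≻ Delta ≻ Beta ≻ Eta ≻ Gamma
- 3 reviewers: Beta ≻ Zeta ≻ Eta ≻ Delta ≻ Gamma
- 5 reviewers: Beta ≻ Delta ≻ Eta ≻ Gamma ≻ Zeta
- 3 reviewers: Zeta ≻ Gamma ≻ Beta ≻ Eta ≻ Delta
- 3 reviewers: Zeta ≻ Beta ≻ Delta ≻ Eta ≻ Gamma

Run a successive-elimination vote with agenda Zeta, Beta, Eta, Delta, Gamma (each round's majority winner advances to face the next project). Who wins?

Round 1: Zeta vs Beta — 16–9, Zeta advances.
Round 2: Zeta vs Eta — 14–11, Zeta advances.
Round 3: Zeta vs Delta — 17–8, Zeta advances.
Round 4: Zeta vs Gamma — 17–8, Zeta advances.
Zeta survives the agenda.

Zeta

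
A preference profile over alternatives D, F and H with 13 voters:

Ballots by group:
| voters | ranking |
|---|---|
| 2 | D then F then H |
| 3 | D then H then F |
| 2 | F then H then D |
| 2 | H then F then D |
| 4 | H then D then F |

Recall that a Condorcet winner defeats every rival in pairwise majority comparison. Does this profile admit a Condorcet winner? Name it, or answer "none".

H

Head-to-head results (13 voters):
D–F: D 9–4.
D–H: H 8–5.
F vs H: H wins 9–4.
Only H has no losses; H is the Condorcet winner.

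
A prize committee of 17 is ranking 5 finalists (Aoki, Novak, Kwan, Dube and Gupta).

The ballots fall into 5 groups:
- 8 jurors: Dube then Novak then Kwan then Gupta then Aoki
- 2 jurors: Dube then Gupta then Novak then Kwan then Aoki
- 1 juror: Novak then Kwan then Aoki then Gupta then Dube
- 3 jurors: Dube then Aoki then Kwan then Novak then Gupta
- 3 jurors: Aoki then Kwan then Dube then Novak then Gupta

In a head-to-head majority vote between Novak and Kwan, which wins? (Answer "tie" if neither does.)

Novak

Ballots ranking Novak above Kwan: 8 + 2 + 1 = 11.
Ballots ranking Kwan above Novak: 17 − 11 = 6.
Novak wins the head-to-head 11–6.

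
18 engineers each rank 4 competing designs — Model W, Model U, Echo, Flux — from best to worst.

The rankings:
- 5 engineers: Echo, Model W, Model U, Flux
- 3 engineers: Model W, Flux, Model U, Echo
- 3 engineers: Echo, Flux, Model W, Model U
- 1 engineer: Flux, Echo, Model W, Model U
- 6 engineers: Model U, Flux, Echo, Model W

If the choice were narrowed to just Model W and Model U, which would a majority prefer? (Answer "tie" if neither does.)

Ballots ranking Model W above Model U: 5 + 3 + 3 + 1 = 12.
Ballots ranking Model U above Model W: 18 − 12 = 6.
Model W wins the head-to-head 12–6.

Model W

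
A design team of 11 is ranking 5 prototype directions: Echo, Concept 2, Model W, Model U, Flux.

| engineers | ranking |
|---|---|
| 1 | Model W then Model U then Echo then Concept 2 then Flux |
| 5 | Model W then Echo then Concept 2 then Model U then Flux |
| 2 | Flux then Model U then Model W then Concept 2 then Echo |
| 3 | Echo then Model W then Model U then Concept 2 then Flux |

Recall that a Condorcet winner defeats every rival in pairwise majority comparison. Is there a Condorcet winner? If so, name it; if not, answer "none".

Pairwise majorities:
Echo vs Concept 2: 9 to 2, Echo.
Echo vs Model W: 3 for Echo, 8 for Model W — Model W by 8–3.
Echo vs Model U: Echo preferred on 5+3 = 8 ballots; Echo wins 8–3.
Echo vs Flux: 9 to 2, Echo.
Concept 2 vs Model W: Concept 2 is ranked higher on 0 ballots, Model W on 11. Model W wins 11–0.
Concept 2 vs Model U: Concept 2 is ranked higher on 5 ballots, Model U on 6. Model U wins 6–5.
Concept 2 vs Flux: Concept 2 preferred on 1+5+3 = 9 ballots; Concept 2 wins 9–2.
Model W vs Model U: Model W preferred on 1+5+3 = 9 ballots; Model W wins 9–2.
Model W vs Flux: Model W preferred on 1+5+3 = 9 ballots; Model W wins 9–2.
Model U vs Flux: 1+5+3 = 9 for Model U, 2 for Flux — Model U by 9–2.
Only Model W has no losses; Model W is the Condorcet winner.

Model W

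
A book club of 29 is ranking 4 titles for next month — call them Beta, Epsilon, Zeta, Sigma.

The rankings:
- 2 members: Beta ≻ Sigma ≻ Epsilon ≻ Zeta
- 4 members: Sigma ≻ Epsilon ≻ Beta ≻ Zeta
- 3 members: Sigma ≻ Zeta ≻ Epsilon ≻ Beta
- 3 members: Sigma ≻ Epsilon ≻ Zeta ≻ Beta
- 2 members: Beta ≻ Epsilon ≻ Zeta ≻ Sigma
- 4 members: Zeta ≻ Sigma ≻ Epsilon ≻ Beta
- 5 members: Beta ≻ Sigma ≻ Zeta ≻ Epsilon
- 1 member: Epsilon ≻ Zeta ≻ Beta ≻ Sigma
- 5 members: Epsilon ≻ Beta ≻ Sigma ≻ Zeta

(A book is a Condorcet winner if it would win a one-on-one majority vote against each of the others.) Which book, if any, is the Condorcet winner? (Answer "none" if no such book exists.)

none

Check each pair by majority over 29 ballots:
Beta vs Epsilon: 9 to 20, Epsilon.
Beta vs Zeta: Beta is ranked higher on 2+4+2+5+5 = 18 ballots, Zeta on 11. Beta wins 18–11.
Beta vs Sigma: 15 to 14, Beta.
Epsilon vs Zeta: 2+4+3+2+1+5 = 17 for Epsilon, 12 for Zeta — Epsilon by 17–12.
Epsilon vs Sigma: 8 to 21, Sigma.
Zeta vs Sigma: Zeta is ranked higher on 2+4+1 = 7 ballots, Sigma on 22. Sigma wins 22–7.
Each book drops at least one matchup (Beta loses to Epsilon; Epsilon loses to Sigma; Zeta loses to Beta; Sigma loses to Beta); the cycle Beta → Sigma → Epsilon → Beta rules out a Condorcet winner.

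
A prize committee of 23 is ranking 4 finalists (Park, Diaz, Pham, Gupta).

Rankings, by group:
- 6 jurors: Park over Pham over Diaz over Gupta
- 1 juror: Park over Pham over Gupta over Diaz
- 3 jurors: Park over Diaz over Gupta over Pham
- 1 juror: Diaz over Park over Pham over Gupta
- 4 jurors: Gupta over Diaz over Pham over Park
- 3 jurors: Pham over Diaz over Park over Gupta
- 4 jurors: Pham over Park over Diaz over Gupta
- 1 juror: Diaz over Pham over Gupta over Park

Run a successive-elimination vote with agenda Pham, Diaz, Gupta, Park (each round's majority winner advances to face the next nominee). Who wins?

Pham

Round 1: Pham vs Diaz — 14–9, Pham advances.
Round 2: Pham vs Gupta — 16–7, Pham advances.
Round 3: Pham vs Park — 12–11, Pham advances.
The agenda winner is Pham.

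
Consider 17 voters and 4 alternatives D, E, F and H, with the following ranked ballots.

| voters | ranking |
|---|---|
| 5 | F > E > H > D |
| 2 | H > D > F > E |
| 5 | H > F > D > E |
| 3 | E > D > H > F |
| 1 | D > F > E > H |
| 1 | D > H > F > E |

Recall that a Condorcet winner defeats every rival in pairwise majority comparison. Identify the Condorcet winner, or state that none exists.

Head-to-head results (17 voters):
D vs E: D wins 9–8.
D vs F: D is ranked higher on 2+3+1+1 = 7 ballots, F on 10. F wins 10–7.
D vs H: H wins 12–5.
E vs F: F, 14–3.
E vs H: E preferred on 5+3+1 = 9 ballots; E wins 9–8.
F–H: H 11–6.
Every alternative loses at least once (D loses to F; E loses to D; F loses to H; H loses to E). The majority relation contains the cycle D → E → H → D, so there is no Condorcet winner.

none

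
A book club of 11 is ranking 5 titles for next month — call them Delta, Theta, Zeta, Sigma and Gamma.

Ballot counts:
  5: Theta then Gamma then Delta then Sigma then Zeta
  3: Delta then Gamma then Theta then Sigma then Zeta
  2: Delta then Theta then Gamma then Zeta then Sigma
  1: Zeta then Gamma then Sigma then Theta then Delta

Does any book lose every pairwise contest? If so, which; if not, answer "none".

Pairwise majorities:
Delta vs Theta: Theta, 6–5.
Delta vs Zeta: Delta preferred on 5+3+2 = 10 ballots; Delta wins 10–1.
Delta vs Sigma: Delta preferred on 5+3+2 = 10 ballots; Delta wins 10–1.
Delta–Gamma: Gamma 6–5.
Theta vs Zeta: Theta wins 10–1.
Theta vs Sigma: Theta, 10–1.
Theta vs Gamma: 5+2 = 7 for Theta, 4 for Gamma — Theta by 7–4.
Zeta–Sigma: Sigma 8–3.
Zeta vs Gamma: Zeta preferred on 1 ballot; Gamma wins 10–1.
Sigma vs Gamma: Sigma is ranked higher on 0 ballots, Gamma on 11. Gamma wins 11–0.
Zeta is beaten in every head-to-head and is the Condorcet loser.

Zeta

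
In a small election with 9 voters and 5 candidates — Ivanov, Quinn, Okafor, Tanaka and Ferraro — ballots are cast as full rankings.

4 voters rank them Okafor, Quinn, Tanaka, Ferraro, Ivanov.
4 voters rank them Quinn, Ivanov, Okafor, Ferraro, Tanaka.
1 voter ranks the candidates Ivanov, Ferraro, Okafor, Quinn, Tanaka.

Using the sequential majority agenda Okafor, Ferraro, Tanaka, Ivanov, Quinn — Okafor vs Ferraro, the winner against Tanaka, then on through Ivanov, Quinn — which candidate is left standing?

Quinn

Round 1: Okafor vs Ferraro — 8–1, Okafor advances.
Round 2: Okafor vs Tanaka — 9–0, Okafor advances.
Round 3: Okafor vs Ivanov — 4–5, Ivanov advances.
Round 4: Ivanov vs Quinn — 1–8, Quinn advances.
The agenda winner is Quinn.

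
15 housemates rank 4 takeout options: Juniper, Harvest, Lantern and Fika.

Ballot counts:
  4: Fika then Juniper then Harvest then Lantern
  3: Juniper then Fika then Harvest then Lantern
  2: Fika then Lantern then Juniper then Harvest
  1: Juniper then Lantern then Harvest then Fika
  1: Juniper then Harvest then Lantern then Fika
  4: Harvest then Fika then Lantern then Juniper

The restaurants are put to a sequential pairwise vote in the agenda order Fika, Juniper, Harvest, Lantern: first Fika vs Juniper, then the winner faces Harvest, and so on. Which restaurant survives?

Fika

Round 1: Fika vs Juniper — 10–5, Fika advances.
Round 2: Fika vs Harvest — 9–6, Fika advances.
Round 3: Fika vs Lantern — 13–2, Fika advances.
Fika survives the agenda.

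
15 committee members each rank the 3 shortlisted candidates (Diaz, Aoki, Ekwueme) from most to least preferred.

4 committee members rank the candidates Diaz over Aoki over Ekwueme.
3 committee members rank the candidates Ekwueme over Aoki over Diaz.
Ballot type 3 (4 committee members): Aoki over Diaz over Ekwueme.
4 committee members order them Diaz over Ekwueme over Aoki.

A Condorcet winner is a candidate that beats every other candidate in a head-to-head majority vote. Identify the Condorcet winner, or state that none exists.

Diaz

Check each pair by majority over 15 ballots:
Diaz vs Aoki: Diaz preferred on 4+4 = 8 ballots; Diaz wins 8–7.
Diaz vs Ekwueme: Diaz is ranked higher on 4+4+4 = 12 ballots, Ekwueme on 3. Diaz wins 12–3.
Aoki vs Ekwueme: Aoki preferred on 4+4 = 8 ballots; Aoki wins 8–7.
Diaz wins every pairwise contest, so Diaz is the Condorcet winner.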